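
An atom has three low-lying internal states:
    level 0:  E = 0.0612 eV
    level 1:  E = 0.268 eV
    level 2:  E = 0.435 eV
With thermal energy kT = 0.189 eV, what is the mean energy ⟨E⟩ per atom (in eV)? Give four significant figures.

0.1433 eV

Eᵢ/kT = 0.323810, 1.41799, 2.30159.
Z = Σ e^(−Eᵢ/kT) = e^(−0.323810) + e^(−1.41799) + e^(−2.30159) = 0.723388 + 0.242200 + 0.100100 = 1.06569.
⟨E⟩ = Σ Eᵢ e^(−Eᵢ/kT) / Z = (0.0612·0.723388 + 0.268·0.242200 + 0.435·0.100100) / 1.06569 = 0.1433 eV.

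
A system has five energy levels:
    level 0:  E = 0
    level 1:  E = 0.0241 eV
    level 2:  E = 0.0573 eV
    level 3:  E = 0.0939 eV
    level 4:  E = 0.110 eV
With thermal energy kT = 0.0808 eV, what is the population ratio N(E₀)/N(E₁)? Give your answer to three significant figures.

n₀/n₁ = exp[−(E₀−E₁)/kT] = exp(−(-0.0241 eV)/(0.0808 eV)) = exp(0.29827) = 1.35.

1.35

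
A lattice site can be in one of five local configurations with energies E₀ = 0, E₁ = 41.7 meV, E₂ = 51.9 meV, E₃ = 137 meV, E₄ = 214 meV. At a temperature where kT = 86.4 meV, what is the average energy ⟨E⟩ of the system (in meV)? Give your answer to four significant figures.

Eᵢ/kT = 0, 0.482639, 0.600694, 1.58565, 2.47685.
Z = Σ e^(−Eᵢ/kT) = e^(−0) + e^(−0.482639) + e^(−0.600694) + e^(−1.58565) + e^(−2.47685) = 1.00000 + 0.617153 + 0.548431 + 0.204815 + 0.0840074 = 2.45441.
⟨E⟩ = Σ Eᵢ e^(−Eᵢ/kT) / Z = (0·1.00000 + 41.7·0.617153 + 51.9·0.548431 + 137·0.204815 + 214·0.0840074) / 2.45441 = 40.84 meV.

40.84 meV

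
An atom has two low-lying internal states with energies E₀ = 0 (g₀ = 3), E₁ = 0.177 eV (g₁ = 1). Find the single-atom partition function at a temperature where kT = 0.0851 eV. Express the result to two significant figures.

Eᵢ/kT = 0, 2.080.
Z = Σ gᵢe^(−Eᵢ/kT) = 3·e^(−0) + 1·e^(−2.080) = 3.000 + 0.1249 = 3.125.

Z = 3.1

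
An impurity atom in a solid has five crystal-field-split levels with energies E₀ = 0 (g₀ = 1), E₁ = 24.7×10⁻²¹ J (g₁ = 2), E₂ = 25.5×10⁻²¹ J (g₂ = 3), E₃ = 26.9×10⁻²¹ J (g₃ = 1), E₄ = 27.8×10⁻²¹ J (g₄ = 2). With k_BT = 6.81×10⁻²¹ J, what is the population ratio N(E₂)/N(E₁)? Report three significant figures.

n₂/n₁ = (g₂/g₁) exp[−(E₂−E₁)/kT] = (3/2) × exp(−(0.8 ×10⁻²¹ J)/(6.81 ×10⁻²¹ J)) = (3/2) × exp(-0.11747) = 1.33.

1.33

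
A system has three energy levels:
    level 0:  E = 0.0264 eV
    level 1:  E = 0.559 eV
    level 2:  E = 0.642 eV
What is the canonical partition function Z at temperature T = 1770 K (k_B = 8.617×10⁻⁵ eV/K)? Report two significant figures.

k_BT = 8.617×10⁻⁵ × 1770 K = 0.1525 eV.
Eᵢ/kT = 0.1731, 3.666, 4.210.
Z = Σ e^(−Eᵢ/kT) = e^(−0.1731) + e^(−3.666) + e^(−4.210) = 0.8411 + 0.02558 + 0.01485 = 0.8815.

Z = 0.88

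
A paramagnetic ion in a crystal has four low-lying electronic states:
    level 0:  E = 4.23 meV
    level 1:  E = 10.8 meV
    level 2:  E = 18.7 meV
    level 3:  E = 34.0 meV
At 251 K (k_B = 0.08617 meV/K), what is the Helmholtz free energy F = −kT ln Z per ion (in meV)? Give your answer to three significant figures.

-15.6 meV

k_BT = 0.08617 × 251 K = 21.629 meV.
Eᵢ/kT = 0.19557, 0.49933, 0.86458, 1.5720.
Z = Σ e^(−Eᵢ/kT) = e^(−0.19557) + e^(−0.49933) + e^(−0.86458) + e^(−1.5720) = 0.82237 + 0.60694 + 0.42123 + 0.20763 = 2.0582.
F = −kT ln Z = −21.629 × ln(2.0582) = −21.629 × 0.72183 = -15.6 meV.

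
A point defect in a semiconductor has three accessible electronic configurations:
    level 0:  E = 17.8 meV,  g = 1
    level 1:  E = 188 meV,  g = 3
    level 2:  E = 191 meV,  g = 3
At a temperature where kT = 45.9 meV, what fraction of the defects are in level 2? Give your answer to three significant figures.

0.0603

Eᵢ/kT = 0.38780, 4.0959, 4.1612.
Z = Σ gᵢe^(−Eᵢ/kT) = 1·e^(−0.38780) + 3·e^(−4.0959) + 3·e^(−4.1612) = 0.67855 + 0.049922 + 0.046767 = 0.77524.
P₂ = g₂ e^(−E₂/kT) / Z = 0.046767/0.77524 = 0.0603.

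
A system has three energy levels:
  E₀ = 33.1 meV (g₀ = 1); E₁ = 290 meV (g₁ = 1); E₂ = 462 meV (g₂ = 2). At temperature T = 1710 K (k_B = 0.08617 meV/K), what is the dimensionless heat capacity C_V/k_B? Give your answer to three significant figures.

k_BT = 0.08617 × 1710 K = 147.35 meV.
Eᵢ/kT = 0.22464, 1.9681, 3.1354.
Z = Σ gᵢe^(−Eᵢ/kT) = 1·e^(−0.22464) + 1·e^(−1.9681) + 2·e^(−3.1354) = 0.79880 + 0.13972 + 0.086965 = 1.0255.
⟨E⟩ = 104.47 meV, ⟨E²⟩ = 30412 meV².
C_V/k_B = (⟨E²⟩ − ⟨E⟩²)/(kT)² = (30412 − 10914)/21712 = 0.898.

0.898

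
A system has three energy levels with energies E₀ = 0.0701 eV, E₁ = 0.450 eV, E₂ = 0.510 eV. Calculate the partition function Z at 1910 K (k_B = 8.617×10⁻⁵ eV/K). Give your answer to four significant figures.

k_BT = 8.617×10⁻⁵ × 1910 K = 0.164585 eV.
Eᵢ/kT = 0.425920, 2.73415, 3.09870.
Z = Σ e^(−Eᵢ/kT) = e^(−0.425920) + e^(−2.73415) + e^(−3.09870) = 0.653169 + 0.0649492 + 0.0451078 = 0.763226.

Z = 0.7632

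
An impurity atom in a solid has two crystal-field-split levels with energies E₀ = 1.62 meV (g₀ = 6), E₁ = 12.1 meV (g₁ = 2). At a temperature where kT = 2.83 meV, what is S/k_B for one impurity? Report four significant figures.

1.830

Eᵢ/kT = 0.572438, 4.27562.
Z = Σ gᵢe^(−Eᵢ/kT) = 6·e^(−0.572438) + 2·e^(−4.27562) = 3.38489 + 0.0278069 = 3.41270.
⟨E⟩ = Σ EᵢPᵢ = 1.70539 meV.
S/k_B = ln Z + ⟨E⟩/kT = ln(3.41270) + 1.70539/2.83 = 1.22750 + 0.602611 = 1.830.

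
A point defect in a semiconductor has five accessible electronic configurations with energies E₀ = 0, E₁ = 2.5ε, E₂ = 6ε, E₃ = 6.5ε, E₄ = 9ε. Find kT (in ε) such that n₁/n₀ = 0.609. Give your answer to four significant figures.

5.041 ε

n₁/n₀ = exp[−(E₁−E₀)/kT] = 0.609.
⇒ (E₁−E₀)/kT = ln(1/0.609) = ln(1.64204) = 0.495939.
kT = 2.5ε / 0.495939 = 5.041 ε.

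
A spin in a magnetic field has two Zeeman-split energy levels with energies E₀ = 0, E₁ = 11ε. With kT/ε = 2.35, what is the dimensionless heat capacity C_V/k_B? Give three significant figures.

0.199

Eᵢ/kT = 0, 4.6809.
Z = Σ e^(−Eᵢ/kT) = e^(−0) + e^(−4.6809) = 1.0000 + 0.0092707 = 1.0093.
⟨E⟩ = 0.10104 ε, ⟨E²⟩ = 1.1114 ε².
C_V/k_B = (⟨E²⟩ − ⟨E⟩²)/(kT)² = (1.1114 − 0.010209)/5.5225 = 0.199.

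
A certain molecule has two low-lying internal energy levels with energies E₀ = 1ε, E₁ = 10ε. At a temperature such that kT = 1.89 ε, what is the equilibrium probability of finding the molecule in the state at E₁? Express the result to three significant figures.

0.00848

Eᵢ/kT = 0.52910, 5.2910.
Z = Σ e^(−Eᵢ/kT) = e^(−0.52910) + e^(−5.2910) = 0.58913 + 0.0050367 = 0.59417.
P₁ = e^(−E₁/kT) / Z = 0.0050367/0.59417 = 0.00848.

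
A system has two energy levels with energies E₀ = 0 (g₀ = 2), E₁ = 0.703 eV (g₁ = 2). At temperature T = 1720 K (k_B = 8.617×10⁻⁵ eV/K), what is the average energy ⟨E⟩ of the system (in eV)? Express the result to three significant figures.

k_BT = 8.617×10⁻⁵ × 1720 K = 0.14821 eV.
Eᵢ/kT = 0, 4.7433.
Z = Σ gᵢe^(−Eᵢ/kT) = 2·e^(−0) + 2·e^(−4.7433) = 2.0000 + 0.017420 = 2.0174.
⟨E⟩ = Σ Eᵢ gᵢe^(−Eᵢ/kT) / Z = (0·2.0000 + 0.703·0.017420) / 2.0174 = 0.00607 eV.

0.00607 eV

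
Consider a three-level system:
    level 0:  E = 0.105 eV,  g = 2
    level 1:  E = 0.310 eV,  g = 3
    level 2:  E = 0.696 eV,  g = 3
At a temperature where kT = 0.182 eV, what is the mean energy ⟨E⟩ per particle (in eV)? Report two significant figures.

Eᵢ/kT = 0.5769, 1.703, 3.824.
Z = Σ gᵢe^(−Eᵢ/kT) = 2·e^(−0.5769) + 3·e^(−1.703) + 3·e^(−3.824) = 1.123 + 0.5464 + 0.06552 = 1.735.
⟨E⟩ = Σ Eᵢ gᵢe^(−Eᵢ/kT) / Z = (0.105·1.123 + 0.310·0.5464 + 0.696·0.06552) / 1.735 = 0.19 eV.

0.19 eV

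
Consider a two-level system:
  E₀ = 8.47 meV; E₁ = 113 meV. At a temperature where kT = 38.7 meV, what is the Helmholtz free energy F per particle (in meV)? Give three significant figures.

Eᵢ/kT = 0.21886, 2.9199.
Z = Σ e^(−Eᵢ/kT) = e^(−0.21886) + e^(−2.9199) = 0.80343 + 0.053939 = 0.85737.
F = −kT ln Z = −38.7 × ln(0.85737) = −38.7 × -0.15389 = 5.96 meV.

5.96 meV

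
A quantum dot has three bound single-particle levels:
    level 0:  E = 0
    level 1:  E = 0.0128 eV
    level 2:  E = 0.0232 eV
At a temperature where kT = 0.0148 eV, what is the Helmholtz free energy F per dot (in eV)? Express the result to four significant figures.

-0.007228 eV

Eᵢ/kT = 0, 0.864865, 1.56757.
Z = Σ e^(−Eᵢ/kT) = e^(−0) + e^(−0.864865) + e^(−1.56757) = 1.00000 + 0.421108 + 0.208551 = 1.62966.
F = −kT ln Z = −0.0148 × ln(1.62966) = −0.0148 × 0.488371 = -0.007228 eV.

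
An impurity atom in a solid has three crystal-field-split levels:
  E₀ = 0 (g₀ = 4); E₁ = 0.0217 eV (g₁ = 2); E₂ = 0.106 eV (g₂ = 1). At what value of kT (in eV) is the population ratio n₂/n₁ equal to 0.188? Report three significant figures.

0.0862 eV

n₂/n₁ = (g₂/g₁) exp[−(E₂−E₁)/kT] = 0.188.
⇒ (E₂−E₁)/kT = ln((1/2)/0.188) = ln(2.6596) = 0.97818.
kT = 0.0843 eV / 0.97818 = 0.0862 eV.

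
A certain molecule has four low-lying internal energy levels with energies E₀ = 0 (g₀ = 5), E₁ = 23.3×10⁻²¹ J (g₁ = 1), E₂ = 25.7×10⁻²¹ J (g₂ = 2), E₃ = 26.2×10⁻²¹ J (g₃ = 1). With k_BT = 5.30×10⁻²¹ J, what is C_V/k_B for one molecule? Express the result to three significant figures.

Eᵢ/kT = 0, 4.3962, 4.8491, 4.9434.
Z = Σ gᵢe^(−Eᵢ/kT) = 5·e^(−0) + 1·e^(−4.3962) + 2·e^(−4.8491) + 1·e^(−4.9434) = 5.0000 + 0.012324 + 0.015671 + 0.0071303 = 5.0351.
⟨E⟩ = 0.17412, ⟨E²⟩ = 4.3565.
C_V/k_B = (⟨E²⟩ − ⟨E⟩²)/(kT)² = (4.3565 − 0.030318)/28.090 = 0.154.

0.154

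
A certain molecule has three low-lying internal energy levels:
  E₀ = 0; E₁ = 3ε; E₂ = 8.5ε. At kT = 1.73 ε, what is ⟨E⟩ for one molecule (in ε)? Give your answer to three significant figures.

Eᵢ/kT = 0, 1.7341, 4.9133.
Z = Σ e^(−Eᵢ/kT) = e^(−0) + e^(−1.7341) + e^(−4.9133) = 1.0000 + 0.17656 + 0.0073482 = 1.1839.
⟨E⟩ = Σ Eᵢ e^(−Eᵢ/kT) / Z = (0·1.0000 + 3·0.17656 + 8.5·0.0073482) / 1.1839 = 0.500 ε.

0.500 ε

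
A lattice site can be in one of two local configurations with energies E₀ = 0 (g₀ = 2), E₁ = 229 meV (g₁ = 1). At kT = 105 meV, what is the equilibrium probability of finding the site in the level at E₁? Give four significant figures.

Eᵢ/kT = 0, 2.18095.
Z = Σ gᵢe^(−Eᵢ/kT) = 2·e^(−0) + 1·e^(−2.18095) = 2.00000 + 0.112934 = 2.11293.
P₁ = g₁ e^(−E₁/kT) / Z = 0.112934/2.11293 = 0.05345.

0.05345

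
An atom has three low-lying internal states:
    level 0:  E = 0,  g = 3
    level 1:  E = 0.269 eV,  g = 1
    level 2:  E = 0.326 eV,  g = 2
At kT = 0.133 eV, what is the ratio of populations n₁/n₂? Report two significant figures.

0.77

n₁/n₂ = (g₁/g₂) exp[−(E₁−E₂)/kT] = (1/2) × exp(−(-0.057 eV)/(0.133 eV)) = (1/2) × exp(0.4286) = 0.77.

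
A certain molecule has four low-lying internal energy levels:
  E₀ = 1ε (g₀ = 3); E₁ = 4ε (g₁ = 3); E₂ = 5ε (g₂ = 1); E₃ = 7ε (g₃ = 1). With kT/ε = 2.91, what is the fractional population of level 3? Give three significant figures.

Eᵢ/kT = 0.34364, 1.3746, 1.7182, 2.4055.
Z = Σ gᵢe^(−Eᵢ/kT) = 3·e^(−0.34364) + 3·e^(−1.3746) + 1·e^(−1.7182) + 1·e^(−2.4055) = 2.1276 + 0.75882 + 0.17939 + 0.090220 = 3.1560.
P₃ = g₃ e^(−E₃/kT) / Z = 0.090220/3.1560 = 0.0286.

0.0286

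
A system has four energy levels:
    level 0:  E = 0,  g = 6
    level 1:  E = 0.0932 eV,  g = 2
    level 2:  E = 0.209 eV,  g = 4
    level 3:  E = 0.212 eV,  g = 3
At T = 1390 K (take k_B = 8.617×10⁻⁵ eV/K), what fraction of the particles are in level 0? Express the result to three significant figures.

0.738

k_BT = 8.617×10⁻⁵ × 1390 K = 0.11978 eV.
Eᵢ/kT = 0, 0.77809, 1.7449, 1.7699.
Z = Σ gᵢe^(−Eᵢ/kT) = 6·e^(−0) + 2·e^(−0.77809) + 4·e^(−1.7449) + 3·e^(−1.7699) = 6.0000 + 0.91856 + 0.69865 + 0.51105 = 8.1283.
P₀ = g₀ e^(−E₀/kT) / Z = 6.0000/8.1283 = 0.738.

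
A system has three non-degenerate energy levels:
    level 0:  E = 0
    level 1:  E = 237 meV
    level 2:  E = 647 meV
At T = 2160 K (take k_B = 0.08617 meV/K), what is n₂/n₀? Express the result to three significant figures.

k_BT = 0.08617 × 2160 K = 186.13 meV.
n₂/n₀ = exp[−(E₂−E₀)/kT] = exp(−(647 meV)/(186.13 meV)) = exp(-3.4761) = 0.0309.

0.0309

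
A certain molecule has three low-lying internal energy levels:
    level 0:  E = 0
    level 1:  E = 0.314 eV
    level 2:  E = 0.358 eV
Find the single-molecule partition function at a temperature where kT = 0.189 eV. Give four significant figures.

Eᵢ/kT = 0, 1.66138, 1.89418.
Z = Σ e^(−Eᵢ/kT) = e^(−0) + e^(−1.66138) + e^(−1.89418) = 1.00000 + 0.189877 + 0.150442 = 1.34032.

Z = 1.340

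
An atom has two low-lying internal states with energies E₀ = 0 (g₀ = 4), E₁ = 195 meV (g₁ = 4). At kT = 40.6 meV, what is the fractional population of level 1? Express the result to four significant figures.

Eᵢ/kT = 0, 4.80296.
Z = Σ gᵢe^(−Eᵢ/kT) = 4·e^(−0) + 4·e^(−4.80296) = 4.00000 + 0.0328217 = 4.03282.
P₁ = g₁ e^(−E₁/kT) / Z = 0.0328217/4.03282 = 0.008139.

0.008139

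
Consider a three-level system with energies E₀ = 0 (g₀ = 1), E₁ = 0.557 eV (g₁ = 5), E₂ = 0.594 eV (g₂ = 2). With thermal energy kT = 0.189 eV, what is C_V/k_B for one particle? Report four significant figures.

Eᵢ/kT = 0, 2.94709, 3.14286.
Z = Σ gᵢe^(−Eᵢ/kT) = 1·e^(−0) + 5·e^(−2.94709) + 2·e^(−3.14286) = 1.00000 + 0.262461 + 0.0863184 = 1.34878.
⟨E⟩ = 0.146402 eV, ⟨E²⟩ = 0.0829524 eV².
C_V/k_B = (⟨E²⟩ − ⟨E⟩²)/(kT)² = (0.0829524 − 0.0214335)/0.0357210 = 1.722.

1.722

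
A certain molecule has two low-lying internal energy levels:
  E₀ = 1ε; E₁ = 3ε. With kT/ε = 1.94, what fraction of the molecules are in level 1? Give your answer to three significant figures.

0.263

Eᵢ/kT = 0.51546, 1.5464.
Z = Σ e^(−Eᵢ/kT) = e^(−0.51546) + e^(−1.5464) = 0.59723 + 0.21301 = 0.81024.
P₁ = e^(−E₁/kT) / Z = 0.21301/0.81024 = 0.263.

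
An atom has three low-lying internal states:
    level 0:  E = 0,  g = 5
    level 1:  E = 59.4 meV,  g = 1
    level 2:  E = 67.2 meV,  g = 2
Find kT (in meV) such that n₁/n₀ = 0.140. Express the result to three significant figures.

167 meV

n₁/n₀ = (g₁/g₀) exp[−(E₁−E₀)/kT] = 0.140.
⇒ (E₁−E₀)/kT = ln((1/5)/0.140) = ln(1.4286) = 0.35669.
kT = 59.4 meV / 0.35669 = 167 meV.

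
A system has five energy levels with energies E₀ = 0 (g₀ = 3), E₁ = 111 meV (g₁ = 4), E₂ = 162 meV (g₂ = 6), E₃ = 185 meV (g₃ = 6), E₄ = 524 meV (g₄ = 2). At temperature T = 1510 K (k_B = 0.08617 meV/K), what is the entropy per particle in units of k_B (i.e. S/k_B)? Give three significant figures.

2.80

k_BT = 0.08617 × 1510 K = 130.12 meV.
Eᵢ/kT = 0, 0.85306, 1.2450, 1.4218, 4.0271.
Z = Σ gᵢe^(−Eᵢ/kT) = 3·e^(−0) + 4·e^(−0.85306) + 6·e^(−1.2450) + 6·e^(−1.4218) + 2·e^(−4.0271) = 3.0000 + 1.7044 + 1.7276 + 1.4477 + 0.035652 = 7.9154.
⟨E⟩ = Σ EᵢPᵢ = 95.455 meV.
S/k_B = ln Z + ⟨E⟩/kT = ln(7.9154) + 95.455/130.12 = 2.0688 + 0.73359 = 2.80.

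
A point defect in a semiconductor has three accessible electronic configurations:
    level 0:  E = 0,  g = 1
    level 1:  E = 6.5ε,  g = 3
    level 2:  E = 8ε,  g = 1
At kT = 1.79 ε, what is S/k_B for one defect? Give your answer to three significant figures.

0.398

Eᵢ/kT = 0, 3.6313, 4.4693.
Z = Σ gᵢe^(−Eᵢ/kT) = 1·e^(−0) + 3·e^(−3.6313) + 1·e^(−4.4693) = 1.0000 + 0.079445 + 0.011455 = 1.0909.
⟨E⟩ = Σ EᵢPᵢ = 0.55737 ε.
S/k_B = ln Z + ⟨E⟩/kT = ln(1.0909) + 0.55737/1.79 = 0.087003 + 0.31138 = 0.398.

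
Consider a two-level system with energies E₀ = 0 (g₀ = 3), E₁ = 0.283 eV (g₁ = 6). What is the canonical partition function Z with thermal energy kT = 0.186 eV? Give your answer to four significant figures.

Eᵢ/kT = 0, 1.52151.
Z = Σ gᵢe^(−Eᵢ/kT) = 3·e^(−0) + 6·e^(−1.52151) = 3.00000 + 1.31029 = 4.31029.

Z = 4.310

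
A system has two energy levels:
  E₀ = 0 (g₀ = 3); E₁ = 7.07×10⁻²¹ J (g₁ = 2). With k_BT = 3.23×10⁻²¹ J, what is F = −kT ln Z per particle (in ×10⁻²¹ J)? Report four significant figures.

Eᵢ/kT = 0, 2.18885.
Z = Σ gᵢe^(−Eᵢ/kT) = 3·e^(−0) + 2·e^(−2.18885) = 3.00000 + 0.224091 = 3.22409.
F = −kT ln Z = −3.23 × ln(3.22409) = −3.23 × 1.17065 = -3.781 ×10⁻²¹ J.

-3.781 ×10⁻²¹ J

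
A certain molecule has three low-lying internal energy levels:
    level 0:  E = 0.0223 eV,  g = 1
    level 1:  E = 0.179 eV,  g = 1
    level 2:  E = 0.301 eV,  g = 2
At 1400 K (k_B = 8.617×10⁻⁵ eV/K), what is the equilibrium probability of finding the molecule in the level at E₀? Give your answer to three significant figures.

0.680

k_BT = 8.617×10⁻⁵ × 1400 K = 0.12064 eV.
Eᵢ/kT = 0.18485, 1.4838, 2.4950.
Z = Σ gᵢe^(−Eᵢ/kT) = 1·e^(−0.18485) + 1·e^(−1.4838) + 2·e^(−2.4950) = 0.83123 + 0.22677 + 0.16499 = 1.2230.
P₀ = g₀ e^(−E₀/kT) / Z = 0.83123/1.2230 = 0.680.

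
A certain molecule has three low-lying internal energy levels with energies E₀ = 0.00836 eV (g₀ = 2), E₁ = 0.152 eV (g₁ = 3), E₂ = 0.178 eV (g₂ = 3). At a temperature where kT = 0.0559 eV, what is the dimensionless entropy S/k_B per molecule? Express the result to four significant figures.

Eᵢ/kT = 0.149553, 2.71914, 3.18426.
Z = Σ gᵢe^(−Eᵢ/kT) = 2·e^(−0.149553) + 3·e^(−2.71914) + 3·e^(−3.18426) = 1.72219 + 0.197794 + 0.124227 = 2.04421.
⟨E⟩ = Σ EᵢPᵢ = 0.0325674 eV.
S/k_B = ln Z + ⟨E⟩/kT = ln(2.04421) + 0.0325674/0.0559 = 0.715011 + 0.582601 = 1.298.

1.298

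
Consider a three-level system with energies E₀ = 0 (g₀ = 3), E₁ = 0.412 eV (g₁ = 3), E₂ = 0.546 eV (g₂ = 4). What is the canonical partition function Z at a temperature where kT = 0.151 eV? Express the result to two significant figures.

Z = 3.3

Eᵢ/kT = 0, 2.728, 3.616.
Z = Σ gᵢe^(−Eᵢ/kT) = 3·e^(−0) + 3·e^(−2.728) + 4·e^(−3.616) = 3.000 + 0.1960 + 0.1076 = 3.304.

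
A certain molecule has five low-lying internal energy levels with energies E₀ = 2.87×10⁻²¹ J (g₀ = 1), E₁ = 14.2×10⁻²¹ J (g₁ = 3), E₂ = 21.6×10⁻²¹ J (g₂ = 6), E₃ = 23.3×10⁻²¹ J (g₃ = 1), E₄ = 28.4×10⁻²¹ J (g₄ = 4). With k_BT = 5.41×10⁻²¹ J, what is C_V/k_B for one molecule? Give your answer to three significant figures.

2.01

Eᵢ/kT = 0.53050, 2.6248, 3.9926, 4.3068, 5.2495.
Z = Σ gᵢe^(−Eᵢ/kT) = 1·e^(−0.53050) + 3·e^(−2.6248) + 6·e^(−3.9926) + 1·e^(−4.3068) + 4·e^(−5.2495) = 0.58831 + 0.21736 + 0.11071 + 0.013477 + 0.021001 = 0.95086.
⟨E⟩ = 8.4941, ⟨E²⟩ = 131.02.
C_V/k_B = (⟨E²⟩ − ⟨E⟩²)/(kT)² = (131.02 − 72.150)/29.268 = 2.01.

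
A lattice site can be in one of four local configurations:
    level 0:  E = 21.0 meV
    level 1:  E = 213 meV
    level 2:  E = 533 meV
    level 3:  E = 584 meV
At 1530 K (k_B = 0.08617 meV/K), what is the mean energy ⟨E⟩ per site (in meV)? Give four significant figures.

k_BT = 0.08617 × 1530 K = 131.840 meV.
Eᵢ/kT = 0.159284, 1.61559, 4.04278, 4.42961.
Z = Σ e^(−Eᵢ/kT) = e^(−0.159284) + e^(−1.61559) + e^(−4.04278) + e^(−4.42961) = 0.852754 + 0.198773 + 0.0175486 + 0.0119191 = 1.08099.
⟨E⟩ = Σ Eᵢ e^(−Eᵢ/kT) / Z = (21.0·0.852754 + 213·0.198773 + 533·0.0175486 + 584·0.0119191) / 1.08099 = 70.82 meV.

70.82 meV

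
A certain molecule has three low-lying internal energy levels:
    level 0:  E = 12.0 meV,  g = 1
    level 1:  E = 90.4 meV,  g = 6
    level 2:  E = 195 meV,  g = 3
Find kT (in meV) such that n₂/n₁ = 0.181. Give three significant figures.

103 meV

n₂/n₁ = (g₂/g₁) exp[−(E₂−E₁)/kT] = 0.181.
⇒ (E₂−E₁)/kT = ln((3/6)/0.181) = ln(2.7624) = 1.0161.
kT = 104.6 meV / 1.0161 = 103 meV.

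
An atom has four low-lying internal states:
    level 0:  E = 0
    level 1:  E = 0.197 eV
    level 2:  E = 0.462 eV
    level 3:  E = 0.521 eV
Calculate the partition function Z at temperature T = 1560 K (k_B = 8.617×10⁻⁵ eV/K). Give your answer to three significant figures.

Z = 1.28

k_BT = 8.617×10⁻⁵ × 1560 K = 0.13443 eV.
Eᵢ/kT = 0, 1.4654, 3.4367, 3.8756.
Z = Σ e^(−Eᵢ/kT) = e^(−0) + e^(−1.4654) + e^(−3.4367) + e^(−3.8756) = 1.0000 + 0.23099 + 0.032171 + 0.020742 = 1.2839.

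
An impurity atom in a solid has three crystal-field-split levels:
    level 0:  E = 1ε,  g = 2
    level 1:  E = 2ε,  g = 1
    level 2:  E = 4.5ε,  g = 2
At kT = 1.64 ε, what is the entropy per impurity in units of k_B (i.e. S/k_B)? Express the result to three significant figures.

Eᵢ/kT = 0.60976, 1.2195, 2.7439.
Z = Σ gᵢe^(−Eᵢ/kT) = 2·e^(−0.60976) + 1·e^(−1.2195) + 2·e^(−2.7439) = 1.0870 + 0.29538 + 0.12864 = 1.5110.
⟨E⟩ = Σ EᵢPᵢ = 1.4935 ε.
S/k_B = ln Z + ⟨E⟩/kT = ln(1.5110) + 1.4935/1.64 = 0.41277 + 0.91067 = 1.32.

1.32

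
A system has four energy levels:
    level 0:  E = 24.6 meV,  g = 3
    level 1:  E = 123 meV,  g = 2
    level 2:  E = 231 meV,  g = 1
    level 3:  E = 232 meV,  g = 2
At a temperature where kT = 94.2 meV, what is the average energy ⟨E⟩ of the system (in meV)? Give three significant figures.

58.8 meV

Eᵢ/kT = 0.26115, 1.3057, 2.4522, 2.4628.
Z = Σ gᵢe^(−Eᵢ/kT) = 3·e^(−0.26115) + 2·e^(−1.3057) + 1·e^(−2.4522) + 2·e^(−2.4628) = 2.3105 + 0.54197 + 0.086104 + 0.17039 = 3.1090.
⟨E⟩ = Σ Eᵢ gᵢe^(−Eᵢ/kT) / Z = (24.6·2.3105 + 123·0.54197 + 231·0.086104 + 232·0.17039) / 3.1090 = 58.8 meV.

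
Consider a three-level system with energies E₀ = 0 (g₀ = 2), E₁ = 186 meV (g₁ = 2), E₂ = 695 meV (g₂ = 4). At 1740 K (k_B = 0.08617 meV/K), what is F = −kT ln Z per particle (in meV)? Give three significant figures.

-144 meV

k_BT = 0.08617 × 1740 K = 149.94 meV.
Eᵢ/kT = 0, 1.2405, 4.6352.
Z = Σ gᵢe^(−Eᵢ/kT) = 2·e^(−0) + 2·e^(−1.2405) + 4·e^(−4.6352) = 2.0000 + 0.57848 + 0.038817 = 2.6173.
F = −kT ln Z = −149.94 × ln(2.6173) = −149.94 × 0.96214 = -144 meV.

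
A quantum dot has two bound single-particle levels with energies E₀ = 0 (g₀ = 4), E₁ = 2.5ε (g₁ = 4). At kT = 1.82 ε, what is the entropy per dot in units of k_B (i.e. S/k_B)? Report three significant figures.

Eᵢ/kT = 0, 1.3736.
Z = Σ gᵢe^(−Eᵢ/kT) = 4·e^(−0) + 4·e^(−1.3736) = 4.0000 + 1.0128 = 5.0128.
⟨E⟩ = Σ EᵢPᵢ = 0.50511 ε.
S/k_B = ln Z + ⟨E⟩/kT = ln(5.0128) + 0.50511/1.82 = 1.6120 + 0.27753 = 1.89.

1.89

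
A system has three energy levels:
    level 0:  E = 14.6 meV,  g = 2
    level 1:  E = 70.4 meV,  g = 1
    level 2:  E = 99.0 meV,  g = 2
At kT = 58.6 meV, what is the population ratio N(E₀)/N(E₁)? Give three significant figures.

n₀/n₁ = (g₀/g₁) exp[−(E₀−E₁)/kT] = (2/1) × exp(−(-55.8 meV)/(58.6 meV)) = (2/1) × exp(0.95222) = 5.18.

5.18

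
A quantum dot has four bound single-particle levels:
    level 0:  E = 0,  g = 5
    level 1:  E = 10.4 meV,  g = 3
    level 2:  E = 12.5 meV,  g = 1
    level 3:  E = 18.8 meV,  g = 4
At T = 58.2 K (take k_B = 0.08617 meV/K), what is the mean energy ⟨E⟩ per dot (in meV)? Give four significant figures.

1.211 meV

k_BT = 0.08617 × 58.2 K = 5.01509 meV.
Eᵢ/kT = 0, 2.07374, 2.49248, 3.74869.
Z = Σ gᵢe^(−Eᵢ/kT) = 5·e^(−0) + 3·e^(−2.07374) + 1·e^(−2.49248) + 4·e^(−3.74869) = 5.00000 + 0.377144 + 0.0827046 + 0.0941943 = 5.55404.
⟨E⟩ = Σ Eᵢ gᵢe^(−Eᵢ/kT) / Z = (0·5.00000 + 10.4·0.377144 + 12.5·0.0827046 + 18.8·0.0941943) / 5.55404 = 1.211 meV.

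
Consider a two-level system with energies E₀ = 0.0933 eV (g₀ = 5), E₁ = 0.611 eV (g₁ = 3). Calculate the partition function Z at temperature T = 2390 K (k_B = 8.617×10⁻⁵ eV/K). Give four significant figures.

Z = 3.333

k_BT = 8.617×10⁻⁵ × 2390 K = 0.205946 eV.
Eᵢ/kT = 0.453031, 2.96680.
Z = Σ gᵢe^(−Eᵢ/kT) = 5·e^(−0.453031) + 3·e^(−2.96680) = 3.17849 + 0.154403 = 3.33289.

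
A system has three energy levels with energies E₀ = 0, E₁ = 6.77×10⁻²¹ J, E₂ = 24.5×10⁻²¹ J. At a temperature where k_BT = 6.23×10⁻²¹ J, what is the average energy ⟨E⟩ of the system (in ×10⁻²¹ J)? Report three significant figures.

Eᵢ/kT = 0, 1.0867, 3.9326.
Z = Σ e^(−Eᵢ/kT) = e^(−0) + e^(−1.0867) + e^(−3.9326) = 1.0000 + 0.33733 + 0.019593 = 1.3569.
⟨E⟩ = Σ Eᵢ e^(−Eᵢ/kT) / Z = (0·1.0000 + 6.77·0.33733 + 24.5·0.019593) / 1.3569 = 2.04 ×10⁻²¹ J.

2.04 ×10⁻²¹ J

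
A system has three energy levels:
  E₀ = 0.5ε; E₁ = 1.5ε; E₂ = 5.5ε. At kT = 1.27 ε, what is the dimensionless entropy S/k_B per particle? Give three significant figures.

Eᵢ/kT = 0.39370, 1.1811, 4.3307.
Z = Σ e^(−Eᵢ/kT) = e^(−0.39370) + e^(−1.1811) + e^(−4.3307) = 0.67456 + 0.30694 + 0.013158 = 0.99466.
⟨E⟩ = Σ EᵢPᵢ = 0.87473 ε.
S/k_B = ln Z + ⟨E⟩/kT = ln(0.99466) + 0.87473/1.27 = -0.0053543 + 0.68876 = 0.683.

0.683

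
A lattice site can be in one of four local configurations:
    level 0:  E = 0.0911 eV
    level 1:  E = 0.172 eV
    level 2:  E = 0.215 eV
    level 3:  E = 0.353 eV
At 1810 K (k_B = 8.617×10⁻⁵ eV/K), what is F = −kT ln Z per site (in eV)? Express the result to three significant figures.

k_BT = 8.617×10⁻⁵ × 1810 K = 0.15597 eV.
Eᵢ/kT = 0.58409, 1.1028, 1.3785, 2.2633.
Z = Σ e^(−Eᵢ/kT) = e^(−0.58409) + e^(−1.1028) + e^(−1.3785) + e^(−2.2633) = 0.55761 + 0.33194 + 0.25196 + 0.10401 = 1.2455.
F = −kT ln Z = −0.15597 × ln(1.2455) = −0.15597 × 0.21954 = -0.0342 eV.

-0.0342 eV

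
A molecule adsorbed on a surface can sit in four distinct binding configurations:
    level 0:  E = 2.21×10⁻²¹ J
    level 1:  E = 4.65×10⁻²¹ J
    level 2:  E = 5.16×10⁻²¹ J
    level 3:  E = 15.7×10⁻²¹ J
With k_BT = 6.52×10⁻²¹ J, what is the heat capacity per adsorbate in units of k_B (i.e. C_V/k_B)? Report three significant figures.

Eᵢ/kT = 0.33896, 0.71319, 0.79141, 2.4080.
Z = Σ e^(−Eᵢ/kT) = e^(−0.33896) + e^(−0.71319) + e^(−0.79141) + e^(−2.4080) = 0.71251 + 0.49008 + 0.45321 + 0.089995 = 1.7458.
⟨E⟩ = 4.3562, ⟨E²⟩ = 27.682.
C_V/k_B = (⟨E²⟩ − ⟨E⟩²)/(kT)² = (27.682 − 18.976)/42.510 = 0.205.

0.205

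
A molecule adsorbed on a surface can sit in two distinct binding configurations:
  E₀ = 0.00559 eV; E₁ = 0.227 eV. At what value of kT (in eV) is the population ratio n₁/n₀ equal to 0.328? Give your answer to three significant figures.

0.199 eV

n₁/n₀ = exp[−(E₁−E₀)/kT] = 0.328.
⇒ (E₁−E₀)/kT = ln(1/0.328) = ln(3.0488) = 1.1147.
kT = 0.22141 eV / 1.1147 = 0.199 eV.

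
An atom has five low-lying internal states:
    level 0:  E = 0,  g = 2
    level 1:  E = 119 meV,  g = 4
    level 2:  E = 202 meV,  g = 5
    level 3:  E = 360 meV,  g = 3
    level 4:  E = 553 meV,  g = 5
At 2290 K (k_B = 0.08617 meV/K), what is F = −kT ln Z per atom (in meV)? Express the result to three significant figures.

-377 meV

k_BT = 0.08617 × 2290 K = 197.33 meV.
Eᵢ/kT = 0, 0.60305, 1.0237, 1.8244, 2.8024.
Z = Σ gᵢe^(−Eᵢ/kT) = 2·e^(−0) + 4·e^(−0.60305) + 5·e^(−1.0237) + 3·e^(−1.8244) + 5·e^(−2.8024) = 2.0000 + 2.1886 + 1.7963 + 0.48394 + 0.30332 = 6.7722.
F = −kT ln Z = −197.33 × ln(6.7722) = −197.33 × 1.9128 = -377 meV.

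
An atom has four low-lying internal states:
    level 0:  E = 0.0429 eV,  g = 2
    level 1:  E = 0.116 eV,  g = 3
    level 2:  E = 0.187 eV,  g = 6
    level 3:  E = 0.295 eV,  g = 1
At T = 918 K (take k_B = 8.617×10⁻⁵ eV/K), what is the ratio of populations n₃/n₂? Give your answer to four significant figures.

k_BT = 8.617×10⁻⁵ × 918 K = 0.0791041 eV.
n₃/n₂ = (g₃/g₂) exp[−(E₃−E₂)/kT] = (1/6) × exp(−(0.108 eV)/(0.0791041 eV)) = (1/6) × exp(-1.36529) = 0.04255.

0.04255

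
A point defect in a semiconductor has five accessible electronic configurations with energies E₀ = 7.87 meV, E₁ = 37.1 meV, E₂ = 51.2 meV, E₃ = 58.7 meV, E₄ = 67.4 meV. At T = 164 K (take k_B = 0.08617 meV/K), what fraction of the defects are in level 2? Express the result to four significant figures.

k_BT = 0.08617 × 164 K = 14.1319 meV.
Eᵢ/kT = 0.556896, 2.62527, 3.62301, 4.15372, 4.76935.
Z = Σ e^(−Eᵢ/kT) = e^(−0.556896) + e^(−2.62527) + e^(−3.62301) + e^(−4.15372) + e^(−4.76935) = 0.572985 + 0.0724202 + 0.0267022 + 0.0157059 + 0.00848589 = 0.696299.
P₂ = e^(−E₂/kT) / Z = 0.0267022/0.696299 = 0.03835.

0.03835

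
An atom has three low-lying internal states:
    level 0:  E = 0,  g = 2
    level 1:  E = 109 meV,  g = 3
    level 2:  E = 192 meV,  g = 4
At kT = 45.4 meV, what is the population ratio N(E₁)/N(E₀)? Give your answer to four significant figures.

0.1360

n₁/n₀ = (g₁/g₀) exp[−(E₁−E₀)/kT] = (3/2) × exp(−(109 meV)/(45.4 meV)) = (3/2) × exp(-2.40088) = 0.1360.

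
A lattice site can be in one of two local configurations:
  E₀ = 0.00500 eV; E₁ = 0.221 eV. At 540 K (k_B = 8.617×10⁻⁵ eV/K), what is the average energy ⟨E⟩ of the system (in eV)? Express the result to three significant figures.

0.00706 eV

k_BT = 8.617×10⁻⁵ × 540 K = 0.046532 eV.
Eᵢ/kT = 0.10745, 4.7494.
Z = Σ e^(−Eᵢ/kT) = e^(−0.10745) + e^(−4.7494) = 0.89812 + 0.0086569 = 0.90678.
⟨E⟩ = Σ Eᵢ e^(−Eᵢ/kT) / Z = (0.00500·0.89812 + 0.221·0.0086569) / 0.90678 = 0.00706 eV.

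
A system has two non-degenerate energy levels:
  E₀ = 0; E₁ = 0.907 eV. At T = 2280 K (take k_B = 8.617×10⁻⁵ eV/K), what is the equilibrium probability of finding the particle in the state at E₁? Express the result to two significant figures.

k_BT = 8.617×10⁻⁵ × 2280 K = 0.1965 eV.
Eᵢ/kT = 0, 4.616.
Z = Σ e^(−Eᵢ/kT) = e^(−0) + e^(−4.616) = 1.000 + 0.009892 = 1.010.
P₁ = e^(−E₁/kT) / Z = 0.009892/1.010 = 0.0098.

0.0098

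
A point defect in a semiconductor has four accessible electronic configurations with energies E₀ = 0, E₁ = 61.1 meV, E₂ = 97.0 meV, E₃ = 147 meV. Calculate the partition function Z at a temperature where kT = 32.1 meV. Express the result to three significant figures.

Z = 1.21

Eᵢ/kT = 0, 1.9034, 3.0218, 4.5794.
Z = Σ e^(−Eᵢ/kT) = e^(−0) + e^(−1.9034) + e^(−3.0218) + e^(−4.5794) = 1.0000 + 0.14906 + 0.048713 + 0.010261 = 1.2080.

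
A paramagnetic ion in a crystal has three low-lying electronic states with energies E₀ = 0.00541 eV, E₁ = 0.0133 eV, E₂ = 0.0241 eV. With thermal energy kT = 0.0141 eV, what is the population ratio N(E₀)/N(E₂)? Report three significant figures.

n₀/n₂ = exp[−(E₀−E₂)/kT] = exp(−(-0.01869 eV)/(0.0141 eV)) = exp(1.3255) = 3.76.

3.76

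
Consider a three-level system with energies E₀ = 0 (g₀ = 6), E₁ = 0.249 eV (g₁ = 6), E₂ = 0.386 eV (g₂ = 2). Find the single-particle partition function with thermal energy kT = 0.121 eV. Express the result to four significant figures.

Z = 6.849

Eᵢ/kT = 0, 2.05785, 3.19008.
Z = Σ gᵢe^(−Eᵢ/kT) = 6·e^(−0) + 6·e^(−2.05785) + 2·e^(−3.19008) = 6.00000 + 0.766370 + 0.0823372 = 6.84871.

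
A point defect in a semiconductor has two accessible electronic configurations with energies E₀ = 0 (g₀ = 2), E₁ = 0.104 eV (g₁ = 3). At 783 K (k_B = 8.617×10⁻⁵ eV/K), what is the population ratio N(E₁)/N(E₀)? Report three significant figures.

0.321

k_BT = 8.617×10⁻⁵ × 783 K = 0.067471 eV.
n₁/n₀ = (g₁/g₀) exp[−(E₁−E₀)/kT] = (3/2) × exp(−(0.104 eV)/(0.067471 eV)) = (3/2) × exp(-1.5414) = 0.321.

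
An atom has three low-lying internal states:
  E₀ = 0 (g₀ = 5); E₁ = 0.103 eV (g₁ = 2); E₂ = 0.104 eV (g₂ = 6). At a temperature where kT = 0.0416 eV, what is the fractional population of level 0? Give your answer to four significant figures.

0.8833

Eᵢ/kT = 0, 2.47596, 2.50000.
Z = Σ gᵢe^(−Eᵢ/kT) = 5·e^(−0) + 2·e^(−2.47596) + 6·e^(−2.50000) = 5.00000 + 0.168164 + 0.492510 = 5.66067.
P₀ = g₀ e^(−E₀/kT) / Z = 5.00000/5.66067 = 0.8833.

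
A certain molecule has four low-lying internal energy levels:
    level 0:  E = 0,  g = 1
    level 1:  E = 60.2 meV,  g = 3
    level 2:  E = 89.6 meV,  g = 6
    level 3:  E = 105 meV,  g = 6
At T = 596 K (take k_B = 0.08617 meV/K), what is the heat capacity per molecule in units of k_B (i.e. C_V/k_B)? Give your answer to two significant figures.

0.61

k_BT = 0.08617 × 596 K = 51.36 meV.
Eᵢ/kT = 0, 1.172, 1.745, 2.044.
Z = Σ gᵢe^(−Eᵢ/kT) = 1·e^(−0) + 3·e^(−1.172) + 6·e^(−1.745) + 6·e^(−2.044) = 1.000 + 0.9292 + 1.048 + 0.7771 = 3.754.
⟨E⟩ = 61.65 meV, ⟨E²⟩ = 5420 meV².
C_V/k_B = (⟨E²⟩ − ⟨E⟩²)/(kT)² = (5420 − 3801)/2638 = 0.61.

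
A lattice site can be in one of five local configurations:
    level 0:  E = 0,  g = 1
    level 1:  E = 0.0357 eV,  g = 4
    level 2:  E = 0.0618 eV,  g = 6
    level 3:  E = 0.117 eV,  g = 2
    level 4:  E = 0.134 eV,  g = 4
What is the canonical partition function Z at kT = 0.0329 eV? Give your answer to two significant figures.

Z = 3.4

Eᵢ/kT = 0, 1.085, 1.878, 3.556, 4.073.
Z = Σ gᵢe^(−Eᵢ/kT) = 1·e^(−0) + 4·e^(−1.085) + 6·e^(−1.878) + 2·e^(−3.556) + 4·e^(−4.073) = 1.000 + 1.352 + 0.9174 + 0.05711 + 0.06810 = 3.395.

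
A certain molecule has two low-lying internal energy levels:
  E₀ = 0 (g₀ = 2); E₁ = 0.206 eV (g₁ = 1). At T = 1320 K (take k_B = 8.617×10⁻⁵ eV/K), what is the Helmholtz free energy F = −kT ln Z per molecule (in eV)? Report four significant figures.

k_BT = 8.617×10⁻⁵ × 1320 K = 0.113744 eV.
Eᵢ/kT = 0, 1.81108.
Z = Σ gᵢe^(−Eᵢ/kT) = 2·e^(−0) + 1·e^(−1.81108) = 2.00000 + 0.163477 = 2.16348.
F = −kT ln Z = −0.113744 × ln(2.16348) = −0.113744 × 0.771718 = -0.08778 eV.

-0.08778 eV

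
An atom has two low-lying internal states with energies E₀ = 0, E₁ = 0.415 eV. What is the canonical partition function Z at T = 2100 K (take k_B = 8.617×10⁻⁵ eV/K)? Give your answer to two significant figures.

Z = 1.1

k_BT = 8.617×10⁻⁵ × 2100 K = 0.1810 eV.
Eᵢ/kT = 0, 2.293.
Z = Σ e^(−Eᵢ/kT) = e^(−0) + e^(−2.293) = 1.000 + 0.1010 = 1.101.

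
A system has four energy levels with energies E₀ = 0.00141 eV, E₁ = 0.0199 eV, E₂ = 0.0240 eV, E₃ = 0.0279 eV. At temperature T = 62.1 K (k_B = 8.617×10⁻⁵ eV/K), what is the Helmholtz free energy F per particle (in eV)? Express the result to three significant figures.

0.00113 eV

k_BT = 8.617×10⁻⁵ × 62.1 K = 0.0053512 eV.
Eᵢ/kT = 0.26349, 3.7188, 4.4850, 5.2138.
Z = Σ e^(−Eᵢ/kT) = e^(−0.26349) + e^(−3.7188) + e^(−4.4850) + e^(−5.2138) = 0.76837 + 0.024263 + 0.011277 + 0.0054410 = 0.80935.
F = −kT ln Z = −0.0053512 × ln(0.80935) = −0.0053512 × -0.21152 = 0.00113 eV.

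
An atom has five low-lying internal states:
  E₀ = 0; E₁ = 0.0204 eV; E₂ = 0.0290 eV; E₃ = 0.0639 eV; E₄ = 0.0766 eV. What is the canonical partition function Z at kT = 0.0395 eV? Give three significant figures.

Eᵢ/kT = 0, 0.51646, 0.73418, 1.6177, 1.9392.
Z = Σ e^(−Eᵢ/kT) = e^(−0) + e^(−0.51646) + e^(−0.73418) + e^(−1.6177) + e^(−1.9392) = 1.0000 + 0.59663 + 0.47990 + 0.19835 + 0.14382 = 2.4187.

Z = 2.42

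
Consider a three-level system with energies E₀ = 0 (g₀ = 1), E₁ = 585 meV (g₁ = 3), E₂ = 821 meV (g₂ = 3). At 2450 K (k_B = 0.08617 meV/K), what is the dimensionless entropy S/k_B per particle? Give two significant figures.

0.83

k_BT = 0.08617 × 2450 K = 211.1 meV.
Eᵢ/kT = 0, 2.771, 3.889.
Z = Σ gᵢe^(−Eᵢ/kT) = 1·e^(−0) + 3·e^(−2.771) + 3·e^(−3.889) = 1.000 + 0.1878 + 0.06140 = 1.249.
⟨E⟩ = Σ EᵢPᵢ = 128.3 meV.
S/k_B = ln Z + ⟨E⟩/kT = ln(1.249) + 128.3/211.1 = 0.2223 + 0.6078 = 0.83.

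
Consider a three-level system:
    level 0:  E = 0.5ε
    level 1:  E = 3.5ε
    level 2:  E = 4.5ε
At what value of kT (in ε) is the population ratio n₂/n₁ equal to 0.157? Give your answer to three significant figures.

0.540 ε

n₂/n₁ = exp[−(E₂−E₁)/kT] = 0.157.
⇒ (E₂−E₁)/kT = ln(1/0.157) = ln(6.3694) = 1.8515.
kT = 1.0ε / 1.8515 = 0.540 ε.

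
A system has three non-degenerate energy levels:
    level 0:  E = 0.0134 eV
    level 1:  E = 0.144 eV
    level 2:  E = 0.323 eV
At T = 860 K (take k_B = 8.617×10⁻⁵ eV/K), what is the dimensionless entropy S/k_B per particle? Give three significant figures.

0.480

k_BT = 8.617×10⁻⁵ × 860 K = 0.074106 eV.
Eᵢ/kT = 0.18082, 1.9432, 4.3586.
Z = Σ e^(−Eᵢ/kT) = e^(−0.18082) + e^(−1.9432) + e^(−4.3586) = 0.83459 + 0.14324 + 0.012796 = 0.99063.
⟨E⟩ = Σ EᵢPᵢ = 0.036283 eV.
S/k_B = ln Z + ⟨E⟩/kT = ln(0.99063) + 0.036283/0.074106 = -0.0094142 + 0.48961 = 0.480.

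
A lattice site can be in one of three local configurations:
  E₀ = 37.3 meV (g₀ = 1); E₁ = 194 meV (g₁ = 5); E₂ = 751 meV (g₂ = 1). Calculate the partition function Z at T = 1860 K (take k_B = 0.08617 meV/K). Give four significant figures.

k_BT = 0.08617 × 1860 K = 160.276 meV.
Eᵢ/kT = 0.232724, 1.21041, 4.68567.
Z = Σ gᵢe^(−Eᵢ/kT) = 1·e^(−0.232724) + 5·e^(−1.21041) + 1·e^(−4.68567) = 0.792372 + 1.49038 + 0.00922655 = 2.29198.

Z = 2.292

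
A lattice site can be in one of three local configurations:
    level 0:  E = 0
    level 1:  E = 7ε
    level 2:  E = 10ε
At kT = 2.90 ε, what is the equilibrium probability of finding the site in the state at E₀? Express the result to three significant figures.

0.892

Eᵢ/kT = 0, 2.4138, 3.4483.
Z = Σ e^(−Eᵢ/kT) = e^(−0) + e^(−2.4138) + e^(−3.4483) = 1.0000 + 0.089475 + 0.031800 = 1.1213.
P₀ = e^(−E₀/kT) / Z = 1.0000/1.1213 = 0.892.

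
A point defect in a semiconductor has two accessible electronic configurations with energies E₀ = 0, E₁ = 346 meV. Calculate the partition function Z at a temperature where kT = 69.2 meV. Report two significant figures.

Eᵢ/kT = 0, 5.000.
Z = Σ e^(−Eᵢ/kT) = e^(−0) + e^(−5.000) = 1.000 + 0.006738 = 1.007.

Z = 1.0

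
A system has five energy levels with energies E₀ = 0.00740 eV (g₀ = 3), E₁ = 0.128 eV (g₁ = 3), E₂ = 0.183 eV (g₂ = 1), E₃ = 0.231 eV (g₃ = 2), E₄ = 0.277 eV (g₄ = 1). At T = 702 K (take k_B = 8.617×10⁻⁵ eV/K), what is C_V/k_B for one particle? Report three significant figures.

0.732

k_BT = 8.617×10⁻⁵ × 702 K = 0.060491 eV.
Eᵢ/kT = 0.12233, 2.1160, 3.0252, 3.8187, 4.5792.
Z = Σ gᵢe^(−Eᵢ/kT) = 3·e^(−0.12233) + 3·e^(−2.1160) + 1·e^(−3.0252) + 2·e^(−3.8187) + 1·e^(−4.5792) = 2.6546 + 0.36154 + 0.048548 + 0.043913 + 0.010263 = 3.1189.
⟨E⟩ = 0.028148 eV, ⟨E²⟩ = 0.0034709 eV².
C_V/k_B = (⟨E²⟩ − ⟨E⟩²)/(kT)² = (0.0034709 − 0.00079231)/0.0036592 = 0.732.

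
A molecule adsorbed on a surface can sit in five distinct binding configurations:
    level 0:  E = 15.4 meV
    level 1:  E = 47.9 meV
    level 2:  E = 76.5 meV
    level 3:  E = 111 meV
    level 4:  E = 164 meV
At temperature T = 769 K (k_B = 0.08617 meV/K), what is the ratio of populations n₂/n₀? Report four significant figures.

k_BT = 0.08617 × 769 K = 66.2647 meV.
n₂/n₀ = exp[−(E₂−E₀)/kT] = exp(−(61.1 meV)/(66.2647 meV)) = exp(-0.922060) = 0.3977.

0.3977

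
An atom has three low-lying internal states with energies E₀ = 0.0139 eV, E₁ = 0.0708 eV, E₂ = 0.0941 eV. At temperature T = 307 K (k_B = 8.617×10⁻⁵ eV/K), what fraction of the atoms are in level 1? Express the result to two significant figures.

0.10

k_BT = 8.617×10⁻⁵ × 307 K = 0.02645 eV.
Eᵢ/kT = 0.5255, 2.677, 3.558.
Z = Σ e^(−Eᵢ/kT) = e^(−0.5255) + e^(−2.677) + e^(−3.558) = 0.5913 + 0.06877 + 0.02850 = 0.6886.
P₁ = e^(−E₁/kT) / Z = 0.06877/0.6886 = 0.10.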